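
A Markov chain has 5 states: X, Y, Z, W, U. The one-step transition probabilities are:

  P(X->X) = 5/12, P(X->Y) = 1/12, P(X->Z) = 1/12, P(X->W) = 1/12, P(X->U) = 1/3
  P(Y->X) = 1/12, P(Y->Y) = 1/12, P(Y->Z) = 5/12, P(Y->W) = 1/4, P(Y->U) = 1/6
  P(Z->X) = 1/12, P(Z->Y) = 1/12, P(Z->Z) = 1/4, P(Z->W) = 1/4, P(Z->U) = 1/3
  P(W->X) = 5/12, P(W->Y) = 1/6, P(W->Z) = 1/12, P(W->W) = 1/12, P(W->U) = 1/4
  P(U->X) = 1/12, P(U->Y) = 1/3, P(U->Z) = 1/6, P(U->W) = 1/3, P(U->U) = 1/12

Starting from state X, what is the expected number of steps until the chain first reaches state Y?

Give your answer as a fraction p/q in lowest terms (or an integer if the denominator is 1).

Let h_i = expected steps to first reach Y from state i.
Boundary: h_Y = 0.
First-step equations for the other states:
  h_X = 1 + 5/12*h_X + 1/12*h_Y + 1/12*h_Z + 1/12*h_W + 1/3*h_U
  h_Z = 1 + 1/12*h_X + 1/12*h_Y + 1/4*h_Z + 1/4*h_W + 1/3*h_U
  h_W = 1 + 5/12*h_X + 1/6*h_Y + 1/12*h_Z + 1/12*h_W + 1/4*h_U
  h_U = 1 + 1/12*h_X + 1/3*h_Y + 1/6*h_Z + 1/3*h_W + 1/12*h_U

Substituting h_Y = 0 and rearranging gives the linear system (I - Q) h = 1:
  [7/12, -1/12, -1/12, -1/3] . (h_X, h_Z, h_W, h_U) = 1
  [-1/12, 3/4, -1/4, -1/3] . (h_X, h_Z, h_W, h_U) = 1
  [-5/12, -1/12, 11/12, -1/4] . (h_X, h_Z, h_W, h_U) = 1
  [-1/12, -1/6, -1/3, 11/12] . (h_X, h_Z, h_W, h_U) = 1

Solving yields:
  h_X = 2748/443
  h_Z = 2712/443
  h_W = 2568/443
  h_U = 2160/443

Starting state is X, so the expected hitting time is h_X = 2748/443.

Answer: 2748/443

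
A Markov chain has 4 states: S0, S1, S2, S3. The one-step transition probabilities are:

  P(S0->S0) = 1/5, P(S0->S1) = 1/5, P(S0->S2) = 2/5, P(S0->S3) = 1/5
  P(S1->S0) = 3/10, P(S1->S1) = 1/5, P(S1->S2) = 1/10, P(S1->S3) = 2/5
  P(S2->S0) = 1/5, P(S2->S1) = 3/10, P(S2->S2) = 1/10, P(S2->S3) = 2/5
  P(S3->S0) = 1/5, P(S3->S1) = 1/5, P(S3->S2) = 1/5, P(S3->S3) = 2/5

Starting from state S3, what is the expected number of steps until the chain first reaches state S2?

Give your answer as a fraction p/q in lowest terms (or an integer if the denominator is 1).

Let h_i = expected steps to first reach S2 from state i.
Boundary: h_S2 = 0.
First-step equations for the other states:
  h_S0 = 1 + 1/5*h_S0 + 1/5*h_S1 + 2/5*h_S2 + 1/5*h_S3
  h_S1 = 1 + 3/10*h_S0 + 1/5*h_S1 + 1/10*h_S2 + 2/5*h_S3
  h_S3 = 1 + 1/5*h_S0 + 1/5*h_S1 + 1/5*h_S2 + 2/5*h_S3

Substituting h_S2 = 0 and rearranging gives the linear system (I - Q) h = 1:
  [4/5, -1/5, -1/5] . (h_S0, h_S1, h_S3) = 1
  [-3/10, 4/5, -2/5] . (h_S0, h_S1, h_S3) = 1
  [-1/5, -1/5, 3/5] . (h_S0, h_S1, h_S3) = 1

Solving yields:
  h_S0 = 25/7
  h_S1 = 135/28
  h_S3 = 125/28

Starting state is S3, so the expected hitting time is h_S3 = 125/28.

Answer: 125/28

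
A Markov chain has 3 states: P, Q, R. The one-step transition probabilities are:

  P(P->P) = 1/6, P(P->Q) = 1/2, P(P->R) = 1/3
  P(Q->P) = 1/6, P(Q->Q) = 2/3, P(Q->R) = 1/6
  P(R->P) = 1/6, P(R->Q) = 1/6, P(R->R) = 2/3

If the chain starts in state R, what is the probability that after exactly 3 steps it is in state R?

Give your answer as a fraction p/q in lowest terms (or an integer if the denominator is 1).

Computing P^3 by repeated multiplication:
P^1 =
  P: [1/6, 1/2, 1/3]
  Q: [1/6, 2/3, 1/6]
  R: [1/6, 1/6, 2/3]
P^2 =
  P: [1/6, 17/36, 13/36]
  Q: [1/6, 5/9, 5/18]
  R: [1/6, 11/36, 19/36]
P^3 =
  P: [1/6, 11/24, 3/8]
  Q: [1/6, 1/2, 1/3]
  R: [1/6, 3/8, 11/24]

(P^3)[R -> R] = 11/24

Answer: 11/24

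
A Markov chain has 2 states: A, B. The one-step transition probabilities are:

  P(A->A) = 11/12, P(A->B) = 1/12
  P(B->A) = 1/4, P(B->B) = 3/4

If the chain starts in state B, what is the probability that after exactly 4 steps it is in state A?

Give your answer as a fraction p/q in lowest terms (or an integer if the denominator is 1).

Computing P^4 by repeated multiplication:
P^1 =
  A: [11/12, 1/12]
  B: [1/4, 3/4]
P^2 =
  A: [31/36, 5/36]
  B: [5/12, 7/12]
P^3 =
  A: [89/108, 19/108]
  B: [19/36, 17/36]
P^4 =
  A: [259/324, 65/324]
  B: [65/108, 43/108]

(P^4)[B -> A] = 65/108

Answer: 65/108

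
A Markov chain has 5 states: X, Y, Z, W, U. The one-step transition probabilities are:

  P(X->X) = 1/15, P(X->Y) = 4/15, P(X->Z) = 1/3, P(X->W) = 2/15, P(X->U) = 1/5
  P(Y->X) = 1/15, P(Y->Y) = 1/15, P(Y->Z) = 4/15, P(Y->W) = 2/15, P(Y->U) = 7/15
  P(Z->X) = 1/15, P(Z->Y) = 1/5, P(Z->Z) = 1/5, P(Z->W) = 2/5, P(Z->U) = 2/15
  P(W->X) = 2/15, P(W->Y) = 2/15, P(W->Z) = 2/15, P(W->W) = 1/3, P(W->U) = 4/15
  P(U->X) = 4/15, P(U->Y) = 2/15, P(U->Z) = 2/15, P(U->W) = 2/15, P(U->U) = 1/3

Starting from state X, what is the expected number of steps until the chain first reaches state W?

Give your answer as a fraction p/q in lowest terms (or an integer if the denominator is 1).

Answer: 12111/2378

Derivation:
Let h_i = expected steps to first reach W from state i.
Boundary: h_W = 0.
First-step equations for the other states:
  h_X = 1 + 1/15*h_X + 4/15*h_Y + 1/3*h_Z + 2/15*h_W + 1/5*h_U
  h_Y = 1 + 1/15*h_X + 1/15*h_Y + 4/15*h_Z + 2/15*h_W + 7/15*h_U
  h_Z = 1 + 1/15*h_X + 1/5*h_Y + 1/5*h_Z + 2/5*h_W + 2/15*h_U
  h_U = 1 + 4/15*h_X + 2/15*h_Y + 2/15*h_Z + 2/15*h_W + 1/3*h_U

Substituting h_W = 0 and rearranging gives the linear system (I - Q) h = 1:
  [14/15, -4/15, -1/3, -1/5] . (h_X, h_Y, h_Z, h_U) = 1
  [-1/15, 14/15, -4/15, -7/15] . (h_X, h_Y, h_Z, h_U) = 1
  [-1/15, -1/5, 4/5, -2/15] . (h_X, h_Y, h_Z, h_U) = 1
  [-4/15, -2/15, -2/15, 2/3] . (h_X, h_Y, h_Z, h_U) = 1

Solving yields:
  h_X = 12111/2378
  h_Y = 12411/2378
  h_Z = 9207/2378
  h_U = 12735/2378

Starting state is X, so the expected hitting time is h_X = 12111/2378.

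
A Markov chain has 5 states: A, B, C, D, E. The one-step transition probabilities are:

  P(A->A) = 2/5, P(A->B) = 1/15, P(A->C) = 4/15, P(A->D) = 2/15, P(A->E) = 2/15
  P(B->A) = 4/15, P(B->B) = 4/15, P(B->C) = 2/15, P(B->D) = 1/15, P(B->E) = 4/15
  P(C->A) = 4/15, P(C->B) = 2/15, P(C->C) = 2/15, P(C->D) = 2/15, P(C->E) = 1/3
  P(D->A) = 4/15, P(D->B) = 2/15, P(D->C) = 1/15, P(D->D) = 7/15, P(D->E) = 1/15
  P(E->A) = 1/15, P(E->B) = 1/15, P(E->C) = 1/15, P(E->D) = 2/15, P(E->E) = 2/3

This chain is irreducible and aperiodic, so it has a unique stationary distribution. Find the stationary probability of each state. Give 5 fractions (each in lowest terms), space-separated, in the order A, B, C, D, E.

Answer: 1787/7835 172/1567 1004/7835 1481/7835 2703/7835

Derivation:
The stationary distribution satisfies pi = pi * P, i.e.:
  pi_A = 2/5*pi_A + 4/15*pi_B + 4/15*pi_C + 4/15*pi_D + 1/15*pi_E
  pi_B = 1/15*pi_A + 4/15*pi_B + 2/15*pi_C + 2/15*pi_D + 1/15*pi_E
  pi_C = 4/15*pi_A + 2/15*pi_B + 2/15*pi_C + 1/15*pi_D + 1/15*pi_E
  pi_D = 2/15*pi_A + 1/15*pi_B + 2/15*pi_C + 7/15*pi_D + 2/15*pi_E
  pi_E = 2/15*pi_A + 4/15*pi_B + 1/3*pi_C + 1/15*pi_D + 2/3*pi_E
with normalization: pi_A + pi_B + pi_C + pi_D + pi_E = 1.

Using the first 4 balance equations plus normalization, the linear system A*pi = b is:
  [-3/5, 4/15, 4/15, 4/15, 1/15] . pi = 0
  [1/15, -11/15, 2/15, 2/15, 1/15] . pi = 0
  [4/15, 2/15, -13/15, 1/15, 1/15] . pi = 0
  [2/15, 1/15, 2/15, -8/15, 2/15] . pi = 0
  [1, 1, 1, 1, 1] . pi = 1

Solving yields:
  pi_A = 1787/7835
  pi_B = 172/1567
  pi_C = 1004/7835
  pi_D = 1481/7835
  pi_E = 2703/7835

Verification (pi * P):
  1787/7835*2/5 + 172/1567*4/15 + 1004/7835*4/15 + 1481/7835*4/15 + 2703/7835*1/15 = 1787/7835 = pi_A  (ok)
  1787/7835*1/15 + 172/1567*4/15 + 1004/7835*2/15 + 1481/7835*2/15 + 2703/7835*1/15 = 172/1567 = pi_B  (ok)
  1787/7835*4/15 + 172/1567*2/15 + 1004/7835*2/15 + 1481/7835*1/15 + 2703/7835*1/15 = 1004/7835 = pi_C  (ok)
  1787/7835*2/15 + 172/1567*1/15 + 1004/7835*2/15 + 1481/7835*7/15 + 2703/7835*2/15 = 1481/7835 = pi_D  (ok)
  1787/7835*2/15 + 172/1567*4/15 + 1004/7835*1/3 + 1481/7835*1/15 + 2703/7835*2/3 = 2703/7835 = pi_E  (ok)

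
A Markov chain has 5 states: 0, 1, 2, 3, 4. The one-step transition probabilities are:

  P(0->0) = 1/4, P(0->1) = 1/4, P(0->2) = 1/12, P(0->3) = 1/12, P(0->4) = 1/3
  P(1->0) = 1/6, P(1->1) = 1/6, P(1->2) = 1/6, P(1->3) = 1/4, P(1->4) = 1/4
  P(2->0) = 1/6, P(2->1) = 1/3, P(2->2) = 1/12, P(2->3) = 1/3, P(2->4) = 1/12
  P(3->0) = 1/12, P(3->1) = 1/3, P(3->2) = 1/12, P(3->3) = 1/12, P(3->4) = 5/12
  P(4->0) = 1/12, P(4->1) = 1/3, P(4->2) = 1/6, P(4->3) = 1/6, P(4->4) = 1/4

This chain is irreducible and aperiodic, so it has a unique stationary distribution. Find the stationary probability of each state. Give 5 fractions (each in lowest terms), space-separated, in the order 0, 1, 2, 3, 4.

The stationary distribution satisfies pi = pi * P, i.e.:
  pi_0 = 1/4*pi_0 + 1/6*pi_1 + 1/6*pi_2 + 1/12*pi_3 + 1/12*pi_4
  pi_1 = 1/4*pi_0 + 1/6*pi_1 + 1/3*pi_2 + 1/3*pi_3 + 1/3*pi_4
  pi_2 = 1/12*pi_0 + 1/6*pi_1 + 1/12*pi_2 + 1/12*pi_3 + 1/6*pi_4
  pi_3 = 1/12*pi_0 + 1/4*pi_1 + 1/3*pi_2 + 1/12*pi_3 + 1/6*pi_4
  pi_4 = 1/3*pi_0 + 1/4*pi_1 + 1/12*pi_2 + 5/12*pi_3 + 1/4*pi_4
with normalization: pi_0 + pi_1 + pi_2 + pi_3 + pi_4 = 1.

Using the first 4 balance equations plus normalization, the linear system A*pi = b is:
  [-3/4, 1/6, 1/6, 1/12, 1/12] . pi = 0
  [1/4, -5/6, 1/3, 1/3, 1/3] . pi = 0
  [1/12, 1/6, -11/12, 1/12, 1/6] . pi = 0
  [1/12, 1/4, 1/3, -11/12, 1/6] . pi = 0
  [1, 1, 1, 1, 1] . pi = 1

Solving yields:
  pi_0 = 1705/12139
  pi_1 = 6693/24278
  pi_2 = 3129/24278
  pi_3 = 4469/24278
  pi_4 = 6577/24278

Verification (pi * P):
  1705/12139*1/4 + 6693/24278*1/6 + 3129/24278*1/6 + 4469/24278*1/12 + 6577/24278*1/12 = 1705/12139 = pi_0  (ok)
  1705/12139*1/4 + 6693/24278*1/6 + 3129/24278*1/3 + 4469/24278*1/3 + 6577/24278*1/3 = 6693/24278 = pi_1  (ok)
  1705/12139*1/12 + 6693/24278*1/6 + 3129/24278*1/12 + 4469/24278*1/12 + 6577/24278*1/6 = 3129/24278 = pi_2  (ok)
  1705/12139*1/12 + 6693/24278*1/4 + 3129/24278*1/3 + 4469/24278*1/12 + 6577/24278*1/6 = 4469/24278 = pi_3  (ok)
  1705/12139*1/3 + 6693/24278*1/4 + 3129/24278*1/12 + 4469/24278*5/12 + 6577/24278*1/4 = 6577/24278 = pi_4  (ok)

Answer: 1705/12139 6693/24278 3129/24278 4469/24278 6577/24278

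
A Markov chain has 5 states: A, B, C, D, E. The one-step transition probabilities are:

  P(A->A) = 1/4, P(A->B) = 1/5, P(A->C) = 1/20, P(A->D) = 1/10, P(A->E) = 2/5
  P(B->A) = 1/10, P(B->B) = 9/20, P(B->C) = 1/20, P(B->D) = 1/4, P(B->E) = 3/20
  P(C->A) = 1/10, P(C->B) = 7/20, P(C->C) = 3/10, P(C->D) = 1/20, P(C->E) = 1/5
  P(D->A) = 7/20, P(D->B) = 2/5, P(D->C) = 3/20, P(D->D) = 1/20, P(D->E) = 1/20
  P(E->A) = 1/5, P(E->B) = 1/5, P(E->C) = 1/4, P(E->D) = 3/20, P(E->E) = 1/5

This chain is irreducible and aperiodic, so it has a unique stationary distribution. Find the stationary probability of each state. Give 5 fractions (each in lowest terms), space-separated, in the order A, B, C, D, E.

Answer: 21553/117253 39081/117253 16293/117253 17081/117253 23245/117253

Derivation:
The stationary distribution satisfies pi = pi * P, i.e.:
  pi_A = 1/4*pi_A + 1/10*pi_B + 1/10*pi_C + 7/20*pi_D + 1/5*pi_E
  pi_B = 1/5*pi_A + 9/20*pi_B + 7/20*pi_C + 2/5*pi_D + 1/5*pi_E
  pi_C = 1/20*pi_A + 1/20*pi_B + 3/10*pi_C + 3/20*pi_D + 1/4*pi_E
  pi_D = 1/10*pi_A + 1/4*pi_B + 1/20*pi_C + 1/20*pi_D + 3/20*pi_E
  pi_E = 2/5*pi_A + 3/20*pi_B + 1/5*pi_C + 1/20*pi_D + 1/5*pi_E
with normalization: pi_A + pi_B + pi_C + pi_D + pi_E = 1.

Using the first 4 balance equations plus normalization, the linear system A*pi = b is:
  [-3/4, 1/10, 1/10, 7/20, 1/5] . pi = 0
  [1/5, -11/20, 7/20, 2/5, 1/5] . pi = 0
  [1/20, 1/20, -7/10, 3/20, 1/4] . pi = 0
  [1/10, 1/4, 1/20, -19/20, 3/20] . pi = 0
  [1, 1, 1, 1, 1] . pi = 1

Solving yields:
  pi_A = 21553/117253
  pi_B = 39081/117253
  pi_C = 16293/117253
  pi_D = 17081/117253
  pi_E = 23245/117253

Verification (pi * P):
  21553/117253*1/4 + 39081/117253*1/10 + 16293/117253*1/10 + 17081/117253*7/20 + 23245/117253*1/5 = 21553/117253 = pi_A  (ok)
  21553/117253*1/5 + 39081/117253*9/20 + 16293/117253*7/20 + 17081/117253*2/5 + 23245/117253*1/5 = 39081/117253 = pi_B  (ok)
  21553/117253*1/20 + 39081/117253*1/20 + 16293/117253*3/10 + 17081/117253*3/20 + 23245/117253*1/4 = 16293/117253 = pi_C  (ok)
  21553/117253*1/10 + 39081/117253*1/4 + 16293/117253*1/20 + 17081/117253*1/20 + 23245/117253*3/20 = 17081/117253 = pi_D  (ok)
  21553/117253*2/5 + 39081/117253*3/20 + 16293/117253*1/5 + 17081/117253*1/20 + 23245/117253*1/5 = 23245/117253 = pi_E  (ok)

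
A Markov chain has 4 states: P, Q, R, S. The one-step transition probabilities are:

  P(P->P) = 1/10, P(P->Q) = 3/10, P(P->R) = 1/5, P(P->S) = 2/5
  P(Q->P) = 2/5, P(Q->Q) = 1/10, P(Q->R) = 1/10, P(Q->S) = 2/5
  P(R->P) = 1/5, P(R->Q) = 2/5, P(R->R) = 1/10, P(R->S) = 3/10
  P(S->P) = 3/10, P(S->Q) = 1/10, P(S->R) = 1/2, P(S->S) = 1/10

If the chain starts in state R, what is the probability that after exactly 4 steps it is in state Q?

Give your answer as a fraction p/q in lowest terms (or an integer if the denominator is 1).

Answer: 2217/10000

Derivation:
Computing P^4 by repeated multiplication:
P^1 =
  P: [1/10, 3/10, 1/5, 2/5]
  Q: [2/5, 1/10, 1/10, 2/5]
  R: [1/5, 2/5, 1/10, 3/10]
  S: [3/10, 1/10, 1/2, 1/10]
P^2 =
  P: [29/100, 9/50, 27/100, 13/50]
  Q: [11/50, 21/100, 3/10, 27/100]
  R: [29/100, 17/100, 6/25, 3/10]
  S: [1/5, 31/100, 17/100, 8/25]
P^3 =
  P: [233/1000, 239/1000, 233/1000, 59/200]
  Q: [247/1000, 117/500, 23/100, 289/1000]
  R: [47/200, 23/100, 249/1000, 143/500]
  S: [137/500, 191/1000, 31/125, 287/1000]
P^4 =
  P: [127/500, 433/2000, 2413/10000, 1441/5000]
  Q: [251/1000, 273/1250, 2403/10000, 2903/10000]
  R: [2511/10000, 2217/10000, 2379/10000, 2893/10000]
  S: [479/2000, 573/2500, 1211/5000, 2891/10000]

(P^4)[R -> Q] = 2217/10000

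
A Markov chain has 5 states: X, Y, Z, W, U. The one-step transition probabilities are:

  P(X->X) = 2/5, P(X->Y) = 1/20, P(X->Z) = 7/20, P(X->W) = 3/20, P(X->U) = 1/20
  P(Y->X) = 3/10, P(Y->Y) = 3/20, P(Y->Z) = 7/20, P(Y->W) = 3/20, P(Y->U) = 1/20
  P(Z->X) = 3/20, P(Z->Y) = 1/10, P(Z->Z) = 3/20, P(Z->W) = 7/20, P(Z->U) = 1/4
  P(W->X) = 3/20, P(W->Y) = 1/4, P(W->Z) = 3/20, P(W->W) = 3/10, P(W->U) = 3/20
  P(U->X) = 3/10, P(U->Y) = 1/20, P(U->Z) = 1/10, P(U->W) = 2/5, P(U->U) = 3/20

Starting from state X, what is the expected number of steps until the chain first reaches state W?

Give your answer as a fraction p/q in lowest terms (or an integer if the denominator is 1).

Let h_i = expected steps to first reach W from state i.
Boundary: h_W = 0.
First-step equations for the other states:
  h_X = 1 + 2/5*h_X + 1/20*h_Y + 7/20*h_Z + 3/20*h_W + 1/20*h_U
  h_Y = 1 + 3/10*h_X + 3/20*h_Y + 7/20*h_Z + 3/20*h_W + 1/20*h_U
  h_Z = 1 + 3/20*h_X + 1/10*h_Y + 3/20*h_Z + 7/20*h_W + 1/4*h_U
  h_U = 1 + 3/10*h_X + 1/20*h_Y + 1/10*h_Z + 2/5*h_W + 3/20*h_U

Substituting h_W = 0 and rearranging gives the linear system (I - Q) h = 1:
  [3/5, -1/20, -7/20, -1/20] . (h_X, h_Y, h_Z, h_U) = 1
  [-3/10, 17/20, -7/20, -1/20] . (h_X, h_Y, h_Z, h_U) = 1
  [-3/20, -1/10, 17/20, -1/4] . (h_X, h_Y, h_Z, h_U) = 1
  [-3/10, -1/20, -1/10, 17/20] . (h_X, h_Y, h_Z, h_U) = 1

Solving yields:
  h_X = 452/105
  h_Y = 452/105
  h_Z = 24/7
  h_U = 352/105

Starting state is X, so the expected hitting time is h_X = 452/105.

Answer: 452/105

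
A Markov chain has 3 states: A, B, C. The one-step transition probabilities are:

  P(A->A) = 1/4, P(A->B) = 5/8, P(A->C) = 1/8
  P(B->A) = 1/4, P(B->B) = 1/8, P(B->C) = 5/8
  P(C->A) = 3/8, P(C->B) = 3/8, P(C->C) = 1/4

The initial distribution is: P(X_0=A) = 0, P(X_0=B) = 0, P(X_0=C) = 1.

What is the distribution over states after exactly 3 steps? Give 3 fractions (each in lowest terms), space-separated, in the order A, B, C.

Propagating the distribution step by step (d_{t+1} = d_t * P):
d_0 = (A=0, B=0, C=1)
  d_1[A] = 0*1/4 + 0*1/4 + 1*3/8 = 3/8
  d_1[B] = 0*5/8 + 0*1/8 + 1*3/8 = 3/8
  d_1[C] = 0*1/8 + 0*5/8 + 1*1/4 = 1/4
d_1 = (A=3/8, B=3/8, C=1/4)
  d_2[A] = 3/8*1/4 + 3/8*1/4 + 1/4*3/8 = 9/32
  d_2[B] = 3/8*5/8 + 3/8*1/8 + 1/4*3/8 = 3/8
  d_2[C] = 3/8*1/8 + 3/8*5/8 + 1/4*1/4 = 11/32
d_2 = (A=9/32, B=3/8, C=11/32)
  d_3[A] = 9/32*1/4 + 3/8*1/4 + 11/32*3/8 = 75/256
  d_3[B] = 9/32*5/8 + 3/8*1/8 + 11/32*3/8 = 45/128
  d_3[C] = 9/32*1/8 + 3/8*5/8 + 11/32*1/4 = 91/256
d_3 = (A=75/256, B=45/128, C=91/256)

Answer: 75/256 45/128 91/256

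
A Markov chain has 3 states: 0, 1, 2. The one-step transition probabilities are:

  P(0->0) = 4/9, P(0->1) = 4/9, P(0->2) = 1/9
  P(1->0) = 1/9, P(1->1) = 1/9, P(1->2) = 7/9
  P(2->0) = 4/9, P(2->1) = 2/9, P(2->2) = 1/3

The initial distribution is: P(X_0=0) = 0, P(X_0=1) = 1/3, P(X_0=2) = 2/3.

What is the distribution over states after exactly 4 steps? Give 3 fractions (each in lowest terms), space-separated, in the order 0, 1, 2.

Propagating the distribution step by step (d_{t+1} = d_t * P):
d_0 = (0=0, 1=1/3, 2=2/3)
  d_1[0] = 0*4/9 + 1/3*1/9 + 2/3*4/9 = 1/3
  d_1[1] = 0*4/9 + 1/3*1/9 + 2/3*2/9 = 5/27
  d_1[2] = 0*1/9 + 1/3*7/9 + 2/3*1/3 = 13/27
d_1 = (0=1/3, 1=5/27, 2=13/27)
  d_2[0] = 1/3*4/9 + 5/27*1/9 + 13/27*4/9 = 31/81
  d_2[1] = 1/3*4/9 + 5/27*1/9 + 13/27*2/9 = 67/243
  d_2[2] = 1/3*1/9 + 5/27*7/9 + 13/27*1/3 = 83/243
d_2 = (0=31/81, 1=67/243, 2=83/243)
  d_3[0] = 31/81*4/9 + 67/243*1/9 + 83/243*4/9 = 257/729
  d_3[1] = 31/81*4/9 + 67/243*1/9 + 83/243*2/9 = 605/2187
  d_3[2] = 31/81*1/9 + 67/243*7/9 + 83/243*1/3 = 811/2187
d_3 = (0=257/729, 1=605/2187, 2=811/2187)
  d_4[0] = 257/729*4/9 + 605/2187*1/9 + 811/2187*4/9 = 2311/6561
  d_4[1] = 257/729*4/9 + 605/2187*1/9 + 811/2187*2/9 = 5311/19683
  d_4[2] = 257/729*1/9 + 605/2187*7/9 + 811/2187*1/3 = 7439/19683
d_4 = (0=2311/6561, 1=5311/19683, 2=7439/19683)

Answer: 2311/6561 5311/19683 7439/19683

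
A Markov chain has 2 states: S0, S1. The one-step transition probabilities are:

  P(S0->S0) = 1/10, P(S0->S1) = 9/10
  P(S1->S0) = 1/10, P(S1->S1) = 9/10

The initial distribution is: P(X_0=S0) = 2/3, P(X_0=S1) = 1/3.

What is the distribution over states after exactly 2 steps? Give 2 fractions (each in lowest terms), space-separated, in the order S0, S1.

Propagating the distribution step by step (d_{t+1} = d_t * P):
d_0 = (S0=2/3, S1=1/3)
  d_1[S0] = 2/3*1/10 + 1/3*1/10 = 1/10
  d_1[S1] = 2/3*9/10 + 1/3*9/10 = 9/10
d_1 = (S0=1/10, S1=9/10)
  d_2[S0] = 1/10*1/10 + 9/10*1/10 = 1/10
  d_2[S1] = 1/10*9/10 + 9/10*9/10 = 9/10
d_2 = (S0=1/10, S1=9/10)

Answer: 1/10 9/10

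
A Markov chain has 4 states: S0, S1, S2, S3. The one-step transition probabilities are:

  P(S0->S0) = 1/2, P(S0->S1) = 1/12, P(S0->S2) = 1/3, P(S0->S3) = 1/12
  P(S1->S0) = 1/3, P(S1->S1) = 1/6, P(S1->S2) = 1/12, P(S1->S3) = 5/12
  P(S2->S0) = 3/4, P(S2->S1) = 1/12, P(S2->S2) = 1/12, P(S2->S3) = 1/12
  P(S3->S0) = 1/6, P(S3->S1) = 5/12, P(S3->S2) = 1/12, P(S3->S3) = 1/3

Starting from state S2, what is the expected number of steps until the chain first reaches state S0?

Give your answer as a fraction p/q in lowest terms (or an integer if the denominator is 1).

Let h_i = expected steps to first reach S0 from state i.
Boundary: h_S0 = 0.
First-step equations for the other states:
  h_S1 = 1 + 1/3*h_S0 + 1/6*h_S1 + 1/12*h_S2 + 5/12*h_S3
  h_S2 = 1 + 3/4*h_S0 + 1/12*h_S1 + 1/12*h_S2 + 1/12*h_S3
  h_S3 = 1 + 1/6*h_S0 + 5/12*h_S1 + 1/12*h_S2 + 1/3*h_S3

Substituting h_S0 = 0 and rearranging gives the linear system (I - Q) h = 1:
  [5/6, -1/12, -5/12] . (h_S1, h_S2, h_S3) = 1
  [-1/12, 11/12, -1/12] . (h_S1, h_S2, h_S3) = 1
  [-5/12, -1/12, 2/3] . (h_S1, h_S2, h_S3) = 1

Solving yields:
  h_S1 = 1872/577
  h_S2 = 996/577
  h_S3 = 2160/577

Starting state is S2, so the expected hitting time is h_S2 = 996/577.

Answer: 996/577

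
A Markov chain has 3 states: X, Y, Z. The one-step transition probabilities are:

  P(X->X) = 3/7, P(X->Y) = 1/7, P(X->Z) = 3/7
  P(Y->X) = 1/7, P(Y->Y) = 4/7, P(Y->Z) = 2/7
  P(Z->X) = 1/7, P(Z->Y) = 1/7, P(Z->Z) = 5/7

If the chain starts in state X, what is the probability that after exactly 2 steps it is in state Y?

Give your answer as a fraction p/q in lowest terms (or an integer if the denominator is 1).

Computing P^2 by repeated multiplication:
P^1 =
  X: [3/7, 1/7, 3/7]
  Y: [1/7, 4/7, 2/7]
  Z: [1/7, 1/7, 5/7]
P^2 =
  X: [13/49, 10/49, 26/49]
  Y: [9/49, 19/49, 3/7]
  Z: [9/49, 10/49, 30/49]

(P^2)[X -> Y] = 10/49

Answer: 10/49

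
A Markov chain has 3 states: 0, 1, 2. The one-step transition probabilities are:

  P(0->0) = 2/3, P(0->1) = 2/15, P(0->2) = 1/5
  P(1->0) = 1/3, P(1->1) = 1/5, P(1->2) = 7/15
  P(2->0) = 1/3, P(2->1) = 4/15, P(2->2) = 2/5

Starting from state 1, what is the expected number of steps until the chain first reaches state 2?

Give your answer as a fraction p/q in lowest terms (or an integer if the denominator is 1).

Let h_i = expected steps to first reach 2 from state i.
Boundary: h_2 = 0.
First-step equations for the other states:
  h_0 = 1 + 2/3*h_0 + 2/15*h_1 + 1/5*h_2
  h_1 = 1 + 1/3*h_0 + 1/5*h_1 + 7/15*h_2

Substituting h_2 = 0 and rearranging gives the linear system (I - Q) h = 1:
  [1/3, -2/15] . (h_0, h_1) = 1
  [-1/3, 4/5] . (h_0, h_1) = 1

Solving yields:
  h_0 = 21/5
  h_1 = 3

Starting state is 1, so the expected hitting time is h_1 = 3.

Answer: 3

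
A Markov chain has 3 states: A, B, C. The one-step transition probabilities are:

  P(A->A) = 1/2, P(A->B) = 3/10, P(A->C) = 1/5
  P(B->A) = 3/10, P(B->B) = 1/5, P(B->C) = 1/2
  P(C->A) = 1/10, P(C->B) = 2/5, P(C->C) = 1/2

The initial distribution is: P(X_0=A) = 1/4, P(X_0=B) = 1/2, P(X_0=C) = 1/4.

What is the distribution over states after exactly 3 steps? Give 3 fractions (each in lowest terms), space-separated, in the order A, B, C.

Answer: 273/1000 619/2000 167/400

Derivation:
Propagating the distribution step by step (d_{t+1} = d_t * P):
d_0 = (A=1/4, B=1/2, C=1/4)
  d_1[A] = 1/4*1/2 + 1/2*3/10 + 1/4*1/10 = 3/10
  d_1[B] = 1/4*3/10 + 1/2*1/5 + 1/4*2/5 = 11/40
  d_1[C] = 1/4*1/5 + 1/2*1/2 + 1/4*1/2 = 17/40
d_1 = (A=3/10, B=11/40, C=17/40)
  d_2[A] = 3/10*1/2 + 11/40*3/10 + 17/40*1/10 = 11/40
  d_2[B] = 3/10*3/10 + 11/40*1/5 + 17/40*2/5 = 63/200
  d_2[C] = 3/10*1/5 + 11/40*1/2 + 17/40*1/2 = 41/100
d_2 = (A=11/40, B=63/200, C=41/100)
  d_3[A] = 11/40*1/2 + 63/200*3/10 + 41/100*1/10 = 273/1000
  d_3[B] = 11/40*3/10 + 63/200*1/5 + 41/100*2/5 = 619/2000
  d_3[C] = 11/40*1/5 + 63/200*1/2 + 41/100*1/2 = 167/400
d_3 = (A=273/1000, B=619/2000, C=167/400)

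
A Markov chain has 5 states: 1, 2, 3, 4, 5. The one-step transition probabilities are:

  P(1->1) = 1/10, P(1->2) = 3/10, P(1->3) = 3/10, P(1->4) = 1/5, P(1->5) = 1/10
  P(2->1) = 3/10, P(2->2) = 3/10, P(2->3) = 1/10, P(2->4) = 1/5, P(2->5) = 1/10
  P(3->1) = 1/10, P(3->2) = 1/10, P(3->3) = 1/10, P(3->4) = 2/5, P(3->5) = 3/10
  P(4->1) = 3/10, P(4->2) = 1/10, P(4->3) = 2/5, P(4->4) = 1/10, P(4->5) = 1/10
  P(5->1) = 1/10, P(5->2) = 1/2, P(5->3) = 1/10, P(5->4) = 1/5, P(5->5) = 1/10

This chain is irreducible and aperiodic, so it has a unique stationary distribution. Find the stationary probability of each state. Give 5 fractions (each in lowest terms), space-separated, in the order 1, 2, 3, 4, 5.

The stationary distribution satisfies pi = pi * P, i.e.:
  pi_1 = 1/10*pi_1 + 3/10*pi_2 + 1/10*pi_3 + 3/10*pi_4 + 1/10*pi_5
  pi_2 = 3/10*pi_1 + 3/10*pi_2 + 1/10*pi_3 + 1/10*pi_4 + 1/2*pi_5
  pi_3 = 3/10*pi_1 + 1/10*pi_2 + 1/10*pi_3 + 2/5*pi_4 + 1/10*pi_5
  pi_4 = 1/5*pi_1 + 1/5*pi_2 + 2/5*pi_3 + 1/10*pi_4 + 1/5*pi_5
  pi_5 = 1/10*pi_1 + 1/10*pi_2 + 3/10*pi_3 + 1/10*pi_4 + 1/10*pi_5
with normalization: pi_1 + pi_2 + pi_3 + pi_4 + pi_5 = 1.

Using the first 4 balance equations plus normalization, the linear system A*pi = b is:
  [-9/10, 3/10, 1/10, 3/10, 1/10] . pi = 0
  [3/10, -7/10, 1/10, 1/10, 1/2] . pi = 0
  [3/10, 1/10, -9/10, 2/5, 1/10] . pi = 0
  [1/5, 1/5, 2/5, -9/10, 1/5] . pi = 0
  [1, 1, 1, 1, 1] . pi = 1

Solving yields:
  pi_1 = 313/1626
  pi_2 = 66/271
  pi_3 = 166/813
  pi_4 = 178/813
  pi_5 = 229/1626

Verification (pi * P):
  313/1626*1/10 + 66/271*3/10 + 166/813*1/10 + 178/813*3/10 + 229/1626*1/10 = 313/1626 = pi_1  (ok)
  313/1626*3/10 + 66/271*3/10 + 166/813*1/10 + 178/813*1/10 + 229/1626*1/2 = 66/271 = pi_2  (ok)
  313/1626*3/10 + 66/271*1/10 + 166/813*1/10 + 178/813*2/5 + 229/1626*1/10 = 166/813 = pi_3  (ok)
  313/1626*1/5 + 66/271*1/5 + 166/813*2/5 + 178/813*1/10 + 229/1626*1/5 = 178/813 = pi_4  (ok)
  313/1626*1/10 + 66/271*1/10 + 166/813*3/10 + 178/813*1/10 + 229/1626*1/10 = 229/1626 = pi_5  (ok)

Answer: 313/1626 66/271 166/813 178/813 229/1626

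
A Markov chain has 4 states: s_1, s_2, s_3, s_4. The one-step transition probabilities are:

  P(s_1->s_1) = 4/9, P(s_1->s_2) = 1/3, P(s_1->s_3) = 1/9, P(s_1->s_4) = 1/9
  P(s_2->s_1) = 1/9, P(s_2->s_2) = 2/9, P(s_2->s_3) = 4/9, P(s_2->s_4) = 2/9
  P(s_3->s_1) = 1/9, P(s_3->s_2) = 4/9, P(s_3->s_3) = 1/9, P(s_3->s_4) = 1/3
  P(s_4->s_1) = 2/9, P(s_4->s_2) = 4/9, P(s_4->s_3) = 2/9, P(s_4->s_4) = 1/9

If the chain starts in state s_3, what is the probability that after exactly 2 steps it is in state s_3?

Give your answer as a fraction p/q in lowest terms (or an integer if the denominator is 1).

Computing P^2 by repeated multiplication:
P^1 =
  s_1: [4/9, 1/3, 1/9, 1/9]
  s_2: [1/9, 2/9, 4/9, 2/9]
  s_3: [1/9, 4/9, 1/9, 1/3]
  s_4: [2/9, 4/9, 2/9, 1/9]
P^2 =
  s_1: [22/81, 26/81, 19/81, 14/81]
  s_2: [14/81, 31/81, 17/81, 19/81]
  s_3: [5/27, 1/3, 8/27, 5/27]
  s_4: [16/81, 26/81, 22/81, 17/81]

(P^2)[s_3 -> s_3] = 8/27

Answer: 8/27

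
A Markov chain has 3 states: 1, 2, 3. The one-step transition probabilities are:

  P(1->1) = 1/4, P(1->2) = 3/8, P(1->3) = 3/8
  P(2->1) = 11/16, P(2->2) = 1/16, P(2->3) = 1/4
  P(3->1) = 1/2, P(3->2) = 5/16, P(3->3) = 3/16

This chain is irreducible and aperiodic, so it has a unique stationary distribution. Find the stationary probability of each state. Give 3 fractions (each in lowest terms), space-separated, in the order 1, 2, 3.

Answer: 175/397 108/397 114/397

Derivation:
The stationary distribution satisfies pi = pi * P, i.e.:
  pi_1 = 1/4*pi_1 + 11/16*pi_2 + 1/2*pi_3
  pi_2 = 3/8*pi_1 + 1/16*pi_2 + 5/16*pi_3
  pi_3 = 3/8*pi_1 + 1/4*pi_2 + 3/16*pi_3
with normalization: pi_1 + pi_2 + pi_3 = 1.

Using the first 2 balance equations plus normalization, the linear system A*pi = b is:
  [-3/4, 11/16, 1/2] . pi = 0
  [3/8, -15/16, 5/16] . pi = 0
  [1, 1, 1] . pi = 1

Solving yields:
  pi_1 = 175/397
  pi_2 = 108/397
  pi_3 = 114/397

Verification (pi * P):
  175/397*1/4 + 108/397*11/16 + 114/397*1/2 = 175/397 = pi_1  (ok)
  175/397*3/8 + 108/397*1/16 + 114/397*5/16 = 108/397 = pi_2  (ok)
  175/397*3/8 + 108/397*1/4 + 114/397*3/16 = 114/397 = pi_3  (ok)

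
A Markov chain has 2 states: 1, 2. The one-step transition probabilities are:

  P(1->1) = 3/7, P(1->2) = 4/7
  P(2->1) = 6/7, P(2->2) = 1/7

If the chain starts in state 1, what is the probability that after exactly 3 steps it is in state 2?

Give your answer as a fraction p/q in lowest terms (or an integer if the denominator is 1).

Answer: 148/343

Derivation:
Computing P^3 by repeated multiplication:
P^1 =
  1: [3/7, 4/7]
  2: [6/7, 1/7]
P^2 =
  1: [33/49, 16/49]
  2: [24/49, 25/49]
P^3 =
  1: [195/343, 148/343]
  2: [222/343, 121/343]

(P^3)[1 -> 2] = 148/343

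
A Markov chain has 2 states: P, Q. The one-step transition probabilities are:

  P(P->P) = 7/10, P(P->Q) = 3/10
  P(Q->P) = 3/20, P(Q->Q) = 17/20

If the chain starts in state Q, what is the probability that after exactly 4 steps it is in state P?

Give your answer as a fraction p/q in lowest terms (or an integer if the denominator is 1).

Computing P^4 by repeated multiplication:
P^1 =
  P: [7/10, 3/10]
  Q: [3/20, 17/20]
P^2 =
  P: [107/200, 93/200]
  Q: [93/400, 307/400]
P^3 =
  P: [1777/4000, 2223/4000]
  Q: [2223/8000, 5777/8000]
P^4 =
  P: [31547/80000, 48453/80000]
  Q: [48453/160000, 111547/160000]

(P^4)[Q -> P] = 48453/160000

Answer: 48453/160000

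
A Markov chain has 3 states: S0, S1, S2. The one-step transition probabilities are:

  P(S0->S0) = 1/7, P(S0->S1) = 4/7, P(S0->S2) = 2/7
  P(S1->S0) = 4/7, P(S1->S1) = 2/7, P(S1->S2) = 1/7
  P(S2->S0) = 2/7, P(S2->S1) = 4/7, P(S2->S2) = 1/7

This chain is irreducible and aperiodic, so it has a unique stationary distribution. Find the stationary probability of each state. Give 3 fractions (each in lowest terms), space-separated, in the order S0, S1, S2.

The stationary distribution satisfies pi = pi * P, i.e.:
  pi_S0 = 1/7*pi_S0 + 4/7*pi_S1 + 2/7*pi_S2
  pi_S1 = 4/7*pi_S0 + 2/7*pi_S1 + 4/7*pi_S2
  pi_S2 = 2/7*pi_S0 + 1/7*pi_S1 + 1/7*pi_S2
with normalization: pi_S0 + pi_S1 + pi_S2 = 1.

Using the first 2 balance equations plus normalization, the linear system A*pi = b is:
  [-6/7, 4/7, 2/7] . pi = 0
  [4/7, -5/7, 4/7] . pi = 0
  [1, 1, 1] . pi = 1

Solving yields:
  pi_S0 = 13/36
  pi_S1 = 4/9
  pi_S2 = 7/36

Verification (pi * P):
  13/36*1/7 + 4/9*4/7 + 7/36*2/7 = 13/36 = pi_S0  (ok)
  13/36*4/7 + 4/9*2/7 + 7/36*4/7 = 4/9 = pi_S1  (ok)
  13/36*2/7 + 4/9*1/7 + 7/36*1/7 = 7/36 = pi_S2  (ok)

Answer: 13/36 4/9 7/36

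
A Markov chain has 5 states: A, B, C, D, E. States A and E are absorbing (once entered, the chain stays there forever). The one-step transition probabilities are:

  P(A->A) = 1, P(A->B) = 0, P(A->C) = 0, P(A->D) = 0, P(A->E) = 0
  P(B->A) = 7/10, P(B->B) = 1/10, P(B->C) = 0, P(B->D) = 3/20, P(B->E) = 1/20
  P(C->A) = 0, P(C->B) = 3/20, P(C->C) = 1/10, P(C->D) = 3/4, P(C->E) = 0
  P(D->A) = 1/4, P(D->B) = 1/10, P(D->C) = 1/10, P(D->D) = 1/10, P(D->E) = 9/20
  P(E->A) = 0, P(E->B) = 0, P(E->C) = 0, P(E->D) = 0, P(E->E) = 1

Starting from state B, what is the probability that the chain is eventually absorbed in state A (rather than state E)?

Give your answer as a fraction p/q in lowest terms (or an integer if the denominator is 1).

Answer: 731/861

Derivation:
Let a_i = P(absorbed in A | start in state i).
Boundary conditions: a_A = 1, a_E = 0.
For each transient state i, a_i = sum_j P(i->j) * a_j:
  a_B = 7/10*a_A + 1/10*a_B + 0*a_C + 3/20*a_D + 1/20*a_E
  a_C = 0*a_A + 3/20*a_B + 1/10*a_C + 3/4*a_D + 0*a_E
  a_D = 1/4*a_A + 1/10*a_B + 1/10*a_C + 1/10*a_D + 9/20*a_E

Substituting a_A = 1 and a_E = 0, rearrange to (I - Q) a = r where r[i] = P(i -> A):
  [9/10, 0, -3/20] . (a_B, a_C, a_D) = 7/10
  [-3/20, 9/10, -3/4] . (a_B, a_C, a_D) = 0
  [-1/10, -1/10, 9/10] . (a_B, a_C, a_D) = 1/4

Solving yields:
  a_B = 731/861
  a_C = 857/1722
  a_D = 368/861

Starting state is B, so the absorption probability is a_B = 731/861.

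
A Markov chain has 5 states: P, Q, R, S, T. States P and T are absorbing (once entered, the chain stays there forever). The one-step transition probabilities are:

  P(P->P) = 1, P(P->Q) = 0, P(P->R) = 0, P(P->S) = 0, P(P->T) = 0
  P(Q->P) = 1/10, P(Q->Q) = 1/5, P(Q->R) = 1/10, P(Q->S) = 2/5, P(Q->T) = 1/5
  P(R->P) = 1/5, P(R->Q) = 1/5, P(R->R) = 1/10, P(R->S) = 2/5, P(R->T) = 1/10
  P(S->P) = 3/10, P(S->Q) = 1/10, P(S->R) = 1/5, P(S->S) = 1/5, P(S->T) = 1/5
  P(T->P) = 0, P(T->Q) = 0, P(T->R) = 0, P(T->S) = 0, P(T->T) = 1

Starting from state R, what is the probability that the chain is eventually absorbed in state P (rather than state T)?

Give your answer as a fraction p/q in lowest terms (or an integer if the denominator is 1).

Answer: 13/22

Derivation:
Let a_i = P(absorbed in P | start in state i).
Boundary conditions: a_P = 1, a_T = 0.
For each transient state i, a_i = sum_j P(i->j) * a_j:
  a_Q = 1/10*a_P + 1/5*a_Q + 1/10*a_R + 2/5*a_S + 1/5*a_T
  a_R = 1/5*a_P + 1/5*a_Q + 1/10*a_R + 2/5*a_S + 1/10*a_T
  a_S = 3/10*a_P + 1/10*a_Q + 1/5*a_R + 1/5*a_S + 1/5*a_T

Substituting a_P = 1 and a_T = 0, rearrange to (I - Q) a = r where r[i] = P(i -> P):
  [4/5, -1/10, -2/5] . (a_Q, a_R, a_S) = 1/10
  [-1/5, 9/10, -2/5] . (a_Q, a_R, a_S) = 1/5
  [-1/10, -1/5, 4/5] . (a_Q, a_R, a_S) = 3/10

Solving yields:
  a_Q = 27/55
  a_R = 13/22
  a_S = 257/440

Starting state is R, so the absorption probability is a_R = 13/22.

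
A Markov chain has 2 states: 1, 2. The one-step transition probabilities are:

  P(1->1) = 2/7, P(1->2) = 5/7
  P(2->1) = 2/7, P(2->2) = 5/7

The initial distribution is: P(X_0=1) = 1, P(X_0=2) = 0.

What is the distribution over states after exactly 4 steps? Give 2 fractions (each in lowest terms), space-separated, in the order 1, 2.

Answer: 2/7 5/7

Derivation:
Propagating the distribution step by step (d_{t+1} = d_t * P):
d_0 = (1=1, 2=0)
  d_1[1] = 1*2/7 + 0*2/7 = 2/7
  d_1[2] = 1*5/7 + 0*5/7 = 5/7
d_1 = (1=2/7, 2=5/7)
  d_2[1] = 2/7*2/7 + 5/7*2/7 = 2/7
  d_2[2] = 2/7*5/7 + 5/7*5/7 = 5/7
d_2 = (1=2/7, 2=5/7)
  d_3[1] = 2/7*2/7 + 5/7*2/7 = 2/7
  d_3[2] = 2/7*5/7 + 5/7*5/7 = 5/7
d_3 = (1=2/7, 2=5/7)
  d_4[1] = 2/7*2/7 + 5/7*2/7 = 2/7
  d_4[2] = 2/7*5/7 + 5/7*5/7 = 5/7
d_4 = (1=2/7, 2=5/7)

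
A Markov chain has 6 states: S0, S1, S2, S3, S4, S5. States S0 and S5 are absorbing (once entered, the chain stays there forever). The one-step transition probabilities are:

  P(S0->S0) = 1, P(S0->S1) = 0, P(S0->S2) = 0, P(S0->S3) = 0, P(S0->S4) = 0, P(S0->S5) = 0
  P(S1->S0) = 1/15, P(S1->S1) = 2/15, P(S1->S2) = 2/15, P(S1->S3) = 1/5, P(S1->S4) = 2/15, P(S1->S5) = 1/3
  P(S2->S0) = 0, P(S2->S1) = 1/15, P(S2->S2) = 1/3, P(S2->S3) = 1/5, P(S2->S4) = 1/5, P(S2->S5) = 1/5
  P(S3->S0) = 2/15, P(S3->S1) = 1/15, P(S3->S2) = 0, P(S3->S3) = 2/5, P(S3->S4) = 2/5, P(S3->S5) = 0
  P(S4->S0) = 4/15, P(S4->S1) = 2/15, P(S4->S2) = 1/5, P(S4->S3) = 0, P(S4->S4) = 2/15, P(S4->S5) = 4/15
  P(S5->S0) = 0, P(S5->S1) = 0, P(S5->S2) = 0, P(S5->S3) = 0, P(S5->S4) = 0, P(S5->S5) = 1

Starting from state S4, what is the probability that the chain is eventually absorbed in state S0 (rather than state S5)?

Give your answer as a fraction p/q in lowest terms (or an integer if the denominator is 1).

Let a_i = P(absorbed in S0 | start in state i).
Boundary conditions: a_S0 = 1, a_S5 = 0.
For each transient state i, a_i = sum_j P(i->j) * a_j:
  a_S1 = 1/15*a_S0 + 2/15*a_S1 + 2/15*a_S2 + 1/5*a_S3 + 2/15*a_S4 + 1/3*a_S5
  a_S2 = 0*a_S0 + 1/15*a_S1 + 1/3*a_S2 + 1/5*a_S3 + 1/5*a_S4 + 1/5*a_S5
  a_S3 = 2/15*a_S0 + 1/15*a_S1 + 0*a_S2 + 2/5*a_S3 + 2/5*a_S4 + 0*a_S5
  a_S4 = 4/15*a_S0 + 2/15*a_S1 + 1/5*a_S2 + 0*a_S3 + 2/15*a_S4 + 4/15*a_S5

Substituting a_S0 = 1 and a_S5 = 0, rearrange to (I - Q) a = r where r[i] = P(i -> S0):
  [13/15, -2/15, -1/5, -2/15] . (a_S1, a_S2, a_S3, a_S4) = 1/15
  [-1/15, 2/3, -1/5, -1/5] . (a_S1, a_S2, a_S3, a_S4) = 0
  [-1/15, 0, 3/5, -2/5] . (a_S1, a_S2, a_S3, a_S4) = 2/15
  [-2/15, -1/5, 0, 13/15] . (a_S1, a_S2, a_S3, a_S4) = 4/15

Solving yields:
  a_S1 = 417/1306
  a_S2 = 637/1959
  a_S3 = 6413/11754
  a_S4 = 282/653

Starting state is S4, so the absorption probability is a_S4 = 282/653.

Answer: 282/653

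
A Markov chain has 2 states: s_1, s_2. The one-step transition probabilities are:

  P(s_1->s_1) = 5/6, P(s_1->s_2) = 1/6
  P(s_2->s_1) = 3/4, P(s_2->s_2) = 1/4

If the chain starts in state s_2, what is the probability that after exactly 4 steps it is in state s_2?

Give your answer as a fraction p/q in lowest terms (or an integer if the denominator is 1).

Computing P^4 by repeated multiplication:
P^1 =
  s_1: [5/6, 1/6]
  s_2: [3/4, 1/4]
P^2 =
  s_1: [59/72, 13/72]
  s_2: [13/16, 3/16]
P^3 =
  s_1: [707/864, 157/864]
  s_2: [157/192, 35/192]
P^4 =
  s_1: [8483/10368, 1885/10368]
  s_2: [1885/2304, 419/2304]

(P^4)[s_2 -> s_2] = 419/2304

Answer: 419/2304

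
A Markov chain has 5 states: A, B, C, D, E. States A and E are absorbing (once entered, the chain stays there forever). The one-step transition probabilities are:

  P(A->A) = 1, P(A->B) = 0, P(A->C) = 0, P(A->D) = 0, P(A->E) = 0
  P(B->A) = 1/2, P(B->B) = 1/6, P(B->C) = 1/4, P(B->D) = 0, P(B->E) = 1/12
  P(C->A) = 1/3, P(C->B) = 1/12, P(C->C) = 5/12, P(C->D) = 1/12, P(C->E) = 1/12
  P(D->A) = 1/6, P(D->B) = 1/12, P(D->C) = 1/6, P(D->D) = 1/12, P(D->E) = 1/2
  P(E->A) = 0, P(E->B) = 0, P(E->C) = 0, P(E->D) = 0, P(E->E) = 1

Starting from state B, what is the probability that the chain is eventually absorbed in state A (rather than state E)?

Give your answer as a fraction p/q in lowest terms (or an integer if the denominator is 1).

Answer: 14/17

Derivation:
Let a_i = P(absorbed in A | start in state i).
Boundary conditions: a_A = 1, a_E = 0.
For each transient state i, a_i = sum_j P(i->j) * a_j:
  a_B = 1/2*a_A + 1/6*a_B + 1/4*a_C + 0*a_D + 1/12*a_E
  a_C = 1/3*a_A + 1/12*a_B + 5/12*a_C + 1/12*a_D + 1/12*a_E
  a_D = 1/6*a_A + 1/12*a_B + 1/6*a_C + 1/12*a_D + 1/2*a_E

Substituting a_A = 1 and a_E = 0, rearrange to (I - Q) a = r where r[i] = P(i -> A):
  [5/6, -1/4, 0] . (a_B, a_C, a_D) = 1/2
  [-1/12, 7/12, -1/12] . (a_B, a_C, a_D) = 1/3
  [-1/12, -1/6, 11/12] . (a_B, a_C, a_D) = 1/6

Solving yields:
  a_B = 14/17
  a_C = 38/51
  a_D = 20/51

Starting state is B, so the absorption probability is a_B = 14/17.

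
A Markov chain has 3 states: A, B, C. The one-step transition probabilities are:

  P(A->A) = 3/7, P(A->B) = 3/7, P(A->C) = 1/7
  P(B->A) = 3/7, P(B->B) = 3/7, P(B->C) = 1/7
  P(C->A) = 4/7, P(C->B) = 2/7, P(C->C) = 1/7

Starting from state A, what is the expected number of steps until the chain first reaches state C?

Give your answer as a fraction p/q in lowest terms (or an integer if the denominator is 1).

Answer: 7

Derivation:
Let h_i = expected steps to first reach C from state i.
Boundary: h_C = 0.
First-step equations for the other states:
  h_A = 1 + 3/7*h_A + 3/7*h_B + 1/7*h_C
  h_B = 1 + 3/7*h_A + 3/7*h_B + 1/7*h_C

Substituting h_C = 0 and rearranging gives the linear system (I - Q) h = 1:
  [4/7, -3/7] . (h_A, h_B) = 1
  [-3/7, 4/7] . (h_A, h_B) = 1

Solving yields:
  h_A = 7
  h_B = 7

Starting state is A, so the expected hitting time is h_A = 7.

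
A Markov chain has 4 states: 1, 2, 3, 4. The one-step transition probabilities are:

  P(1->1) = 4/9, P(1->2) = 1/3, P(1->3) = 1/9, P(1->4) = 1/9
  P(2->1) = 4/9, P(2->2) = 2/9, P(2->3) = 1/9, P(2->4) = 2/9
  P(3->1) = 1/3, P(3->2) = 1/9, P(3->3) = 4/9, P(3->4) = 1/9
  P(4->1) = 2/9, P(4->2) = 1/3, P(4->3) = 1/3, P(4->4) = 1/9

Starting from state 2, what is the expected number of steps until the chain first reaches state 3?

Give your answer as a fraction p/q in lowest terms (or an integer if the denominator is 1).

Let h_i = expected steps to first reach 3 from state i.
Boundary: h_3 = 0.
First-step equations for the other states:
  h_1 = 1 + 4/9*h_1 + 1/3*h_2 + 1/9*h_3 + 1/9*h_4
  h_2 = 1 + 4/9*h_1 + 2/9*h_2 + 1/9*h_3 + 2/9*h_4
  h_4 = 1 + 2/9*h_1 + 1/3*h_2 + 1/3*h_3 + 1/9*h_4

Substituting h_3 = 0 and rearranging gives the linear system (I - Q) h = 1:
  [5/9, -1/3, -1/9] . (h_1, h_2, h_4) = 1
  [-4/9, 7/9, -2/9] . (h_1, h_2, h_4) = 1
  [-2/9, -1/3, 8/9] . (h_1, h_2, h_4) = 1

Solving yields:
  h_1 = 405/58
  h_2 = 198/29
  h_4 = 315/58

Starting state is 2, so the expected hitting time is h_2 = 198/29.

Answer: 198/29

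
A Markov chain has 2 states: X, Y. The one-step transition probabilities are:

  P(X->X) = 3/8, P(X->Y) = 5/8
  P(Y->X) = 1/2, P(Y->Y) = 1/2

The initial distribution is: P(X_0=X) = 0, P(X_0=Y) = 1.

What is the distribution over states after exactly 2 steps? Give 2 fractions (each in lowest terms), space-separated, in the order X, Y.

Answer: 7/16 9/16

Derivation:
Propagating the distribution step by step (d_{t+1} = d_t * P):
d_0 = (X=0, Y=1)
  d_1[X] = 0*3/8 + 1*1/2 = 1/2
  d_1[Y] = 0*5/8 + 1*1/2 = 1/2
d_1 = (X=1/2, Y=1/2)
  d_2[X] = 1/2*3/8 + 1/2*1/2 = 7/16
  d_2[Y] = 1/2*5/8 + 1/2*1/2 = 9/16
d_2 = (X=7/16, Y=9/16)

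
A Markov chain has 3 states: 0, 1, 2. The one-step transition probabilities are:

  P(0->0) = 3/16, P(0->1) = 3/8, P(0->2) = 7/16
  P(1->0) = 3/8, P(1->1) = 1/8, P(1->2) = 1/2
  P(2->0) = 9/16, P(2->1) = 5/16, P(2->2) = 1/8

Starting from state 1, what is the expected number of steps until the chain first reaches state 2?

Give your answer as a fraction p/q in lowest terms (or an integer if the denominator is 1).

Answer: 152/73

Derivation:
Let h_i = expected steps to first reach 2 from state i.
Boundary: h_2 = 0.
First-step equations for the other states:
  h_0 = 1 + 3/16*h_0 + 3/8*h_1 + 7/16*h_2
  h_1 = 1 + 3/8*h_0 + 1/8*h_1 + 1/2*h_2

Substituting h_2 = 0 and rearranging gives the linear system (I - Q) h = 1:
  [13/16, -3/8] . (h_0, h_1) = 1
  [-3/8, 7/8] . (h_0, h_1) = 1

Solving yields:
  h_0 = 160/73
  h_1 = 152/73

Starting state is 1, so the expected hitting time is h_1 = 152/73.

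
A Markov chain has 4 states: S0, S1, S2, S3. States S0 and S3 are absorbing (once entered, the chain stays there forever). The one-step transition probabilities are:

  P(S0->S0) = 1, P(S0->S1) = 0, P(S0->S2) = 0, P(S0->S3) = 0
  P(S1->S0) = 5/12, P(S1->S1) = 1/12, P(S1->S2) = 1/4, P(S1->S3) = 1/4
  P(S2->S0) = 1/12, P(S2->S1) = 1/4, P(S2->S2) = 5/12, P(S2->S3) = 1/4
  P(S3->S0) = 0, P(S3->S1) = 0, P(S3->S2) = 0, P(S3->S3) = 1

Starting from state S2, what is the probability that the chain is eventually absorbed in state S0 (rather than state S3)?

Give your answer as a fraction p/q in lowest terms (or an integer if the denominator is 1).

Let a_i = P(absorbed in S0 | start in state i).
Boundary conditions: a_S0 = 1, a_S3 = 0.
For each transient state i, a_i = sum_j P(i->j) * a_j:
  a_S1 = 5/12*a_S0 + 1/12*a_S1 + 1/4*a_S2 + 1/4*a_S3
  a_S2 = 1/12*a_S0 + 1/4*a_S1 + 5/12*a_S2 + 1/4*a_S3

Substituting a_S0 = 1 and a_S3 = 0, rearrange to (I - Q) a = r where r[i] = P(i -> S0):
  [11/12, -1/4] . (a_S1, a_S2) = 5/12
  [-1/4, 7/12] . (a_S1, a_S2) = 1/12

Solving yields:
  a_S1 = 19/34
  a_S2 = 13/34

Starting state is S2, so the absorption probability is a_S2 = 13/34.

Answer: 13/34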